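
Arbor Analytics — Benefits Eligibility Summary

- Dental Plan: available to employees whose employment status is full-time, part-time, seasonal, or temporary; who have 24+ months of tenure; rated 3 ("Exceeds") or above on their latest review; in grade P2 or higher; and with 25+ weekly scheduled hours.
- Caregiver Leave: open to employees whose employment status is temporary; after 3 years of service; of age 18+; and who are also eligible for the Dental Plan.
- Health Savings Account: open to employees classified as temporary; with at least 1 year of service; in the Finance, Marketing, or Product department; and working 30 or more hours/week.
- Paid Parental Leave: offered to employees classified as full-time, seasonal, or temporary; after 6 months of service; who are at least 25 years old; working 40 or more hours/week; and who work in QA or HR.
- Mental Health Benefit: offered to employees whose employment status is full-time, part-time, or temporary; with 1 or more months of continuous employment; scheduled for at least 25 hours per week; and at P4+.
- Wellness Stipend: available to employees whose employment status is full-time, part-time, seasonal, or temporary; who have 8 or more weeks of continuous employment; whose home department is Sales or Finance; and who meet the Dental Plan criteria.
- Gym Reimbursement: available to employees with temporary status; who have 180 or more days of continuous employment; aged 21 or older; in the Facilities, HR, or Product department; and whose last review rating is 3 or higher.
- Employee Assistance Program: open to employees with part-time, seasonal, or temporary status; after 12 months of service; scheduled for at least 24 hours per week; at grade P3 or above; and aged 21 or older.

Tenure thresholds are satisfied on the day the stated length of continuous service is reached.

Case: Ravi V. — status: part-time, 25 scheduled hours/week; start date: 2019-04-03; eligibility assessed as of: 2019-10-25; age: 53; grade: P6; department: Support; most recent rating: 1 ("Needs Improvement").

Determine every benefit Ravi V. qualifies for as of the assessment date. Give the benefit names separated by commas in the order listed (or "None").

Mental Health Benefit

Service from 2019-04-03 to 2019-10-25: 205 days.
Dental Plan — status part-time ✓; service 205 days < 24 months (≈720 days) ✗ → not eligible.
Caregiver Leave — status part-time ✗ (requires temporary) → not eligible.
Health Savings Account — status part-time ✗ (requires temporary) → not eligible.
Paid Parental Leave — status part-time ✗ (requires full-time, seasonal, or temporary) → not eligible.
Mental Health Benefit — status part-time ✓; service 205 days ≥ 1 month (≈30 days) ✓; 25 hrs/wk ≥ 25 ✓; grade P6 ≥ P4 ✓ → eligible.
Wellness Stipend — status part-time ✓; service 205 days ≥ 8 weeks (≈56 days) ✓; dept Support ✗ → not eligible.
Gym Reimbursement — status part-time ✗ (requires temporary) → not eligible.
Employee Assistance Program — status part-time ✓; service 205 days < 12 months (≈360 days) ✗ → not eligible.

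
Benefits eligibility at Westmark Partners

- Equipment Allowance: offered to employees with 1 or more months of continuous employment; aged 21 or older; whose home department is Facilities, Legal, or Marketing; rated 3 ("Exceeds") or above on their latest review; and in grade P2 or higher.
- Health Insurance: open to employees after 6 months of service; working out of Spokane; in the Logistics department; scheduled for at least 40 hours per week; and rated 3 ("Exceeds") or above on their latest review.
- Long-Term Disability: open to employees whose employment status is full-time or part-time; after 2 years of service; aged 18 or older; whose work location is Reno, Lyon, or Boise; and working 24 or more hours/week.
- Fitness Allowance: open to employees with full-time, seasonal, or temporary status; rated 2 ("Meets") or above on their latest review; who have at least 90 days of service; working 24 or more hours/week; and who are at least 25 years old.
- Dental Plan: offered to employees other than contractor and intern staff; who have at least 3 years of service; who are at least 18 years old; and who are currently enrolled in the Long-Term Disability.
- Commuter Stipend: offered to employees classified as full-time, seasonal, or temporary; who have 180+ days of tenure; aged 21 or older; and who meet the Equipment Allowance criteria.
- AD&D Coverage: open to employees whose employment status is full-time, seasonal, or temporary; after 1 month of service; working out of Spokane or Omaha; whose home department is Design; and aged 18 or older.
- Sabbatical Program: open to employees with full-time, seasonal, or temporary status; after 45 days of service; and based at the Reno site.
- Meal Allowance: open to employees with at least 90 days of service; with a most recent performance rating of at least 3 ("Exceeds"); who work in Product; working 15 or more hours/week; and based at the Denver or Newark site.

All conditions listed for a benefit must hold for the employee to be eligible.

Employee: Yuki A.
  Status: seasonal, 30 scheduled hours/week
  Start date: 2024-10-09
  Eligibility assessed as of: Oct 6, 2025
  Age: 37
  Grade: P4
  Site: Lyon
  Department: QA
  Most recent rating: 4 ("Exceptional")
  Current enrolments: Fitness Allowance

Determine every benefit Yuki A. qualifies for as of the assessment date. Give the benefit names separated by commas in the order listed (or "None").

Service from 2024-10-09 to Oct 6, 2025: 362 days.
Equipment Allowance — service 362 days ≥ 1 month (≈30 days) ✓; age 37 ≥ 21 ✓; dept QA ✗ → not eligible.
Health Insurance — service 362 days ≥ 6 months (≈180 days) ✓; site Lyon ✗ (not Spokane) → not eligible.
Long-Term Disability — status seasonal ✗ (requires full-time or part-time) → not eligible.
Fitness Allowance — status seasonal ✓; rating 4 ≥ 2 ✓; service 362 days ≥ 90 days ✓; 30 hrs/wk ≥ 24 ✓; age 37 ≥ 25 ✓ → eligible.
Dental Plan — status seasonal ✓ (not excluded); service 362 days < 3 years (≈1095 days) ✗ → not eligible.
Commuter Stipend — status seasonal ✓; service 362 days ≥ 180 days ✓; age 37 ≥ 21 ✓; not eligible for Equipment Allowance ✗ → not eligible.
AD&D Coverage — status seasonal ✓; service 362 days ≥ 1 month (≈30 days) ✓; site Lyon ✗ (not Spokane or Omaha) → not eligible.
Sabbatical Program — status seasonal ✓; service 362 days ≥ 45 days ✓; site Lyon ✗ (not Reno) → not eligible.
Meal Allowance — service 362 days ≥ 90 days ✓; rating 4 ≥ 3 ✓; dept QA ✗ → not eligible.

Fitness Allowance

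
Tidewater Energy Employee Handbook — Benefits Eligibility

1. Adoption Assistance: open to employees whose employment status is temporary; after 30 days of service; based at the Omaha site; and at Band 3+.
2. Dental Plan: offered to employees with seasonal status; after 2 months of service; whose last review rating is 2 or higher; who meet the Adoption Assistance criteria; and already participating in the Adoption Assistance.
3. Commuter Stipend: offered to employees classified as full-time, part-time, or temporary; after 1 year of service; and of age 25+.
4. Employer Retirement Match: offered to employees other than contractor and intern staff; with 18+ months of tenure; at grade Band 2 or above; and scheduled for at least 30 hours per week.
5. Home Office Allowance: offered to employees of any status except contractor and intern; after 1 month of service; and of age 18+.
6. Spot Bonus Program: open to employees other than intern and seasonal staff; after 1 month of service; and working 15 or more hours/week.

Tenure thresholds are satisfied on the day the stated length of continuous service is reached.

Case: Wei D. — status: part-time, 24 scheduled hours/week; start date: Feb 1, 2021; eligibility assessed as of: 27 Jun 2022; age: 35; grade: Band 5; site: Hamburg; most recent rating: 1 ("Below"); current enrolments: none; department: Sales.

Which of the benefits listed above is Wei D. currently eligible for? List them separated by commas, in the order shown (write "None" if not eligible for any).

Service from Feb 1, 2021 to 27 Jun 2022: 511 days.
Adoption Assistance — status part-time ✗ (requires temporary) → not eligible.
Dental Plan — status part-time ✗ (requires seasonal) → not eligible.
Commuter Stipend — status part-time ✓; service 511 days ≥ 1 year (≈365 days) ✓; age 35 ≥ 25 ✓ → eligible.
Employer Retirement Match — status part-time ✓ (not excluded); service 511 days < 18 months (≈540 days) ✗ → not eligible.
Home Office Allowance — status part-time ✓ (not excluded); service 511 days ≥ 1 month (≈30 days) ✓; age 35 ≥ 18 ✓ → eligible.
Spot Bonus Program — status part-time ✓ (not excluded); service 511 days ≥ 1 month (≈30 days) ✓; 24 hrs/wk ≥ 15 ✓ → eligible.

Commuter Stipend, Home Office Allowance, Spot Bonus Program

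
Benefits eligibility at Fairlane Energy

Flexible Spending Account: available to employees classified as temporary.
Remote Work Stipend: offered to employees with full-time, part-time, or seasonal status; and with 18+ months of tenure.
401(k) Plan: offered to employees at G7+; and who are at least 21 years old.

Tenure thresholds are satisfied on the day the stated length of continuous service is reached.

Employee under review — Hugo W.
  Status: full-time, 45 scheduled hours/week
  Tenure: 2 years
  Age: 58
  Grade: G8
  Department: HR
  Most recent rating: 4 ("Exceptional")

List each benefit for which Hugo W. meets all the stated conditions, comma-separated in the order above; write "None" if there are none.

Flexible Spending Account — status full-time ✗ (requires temporary) → not eligible.
Remote Work Stipend — status full-time ✓; service 2 years ≥ 18 months (≈540 days) ✓ → eligible.
401(k) Plan — grade G8 ≥ G7 ✓; age 58 ≥ 21 ✓ → eligible.

Remote Work Stipend, 401(k) Plan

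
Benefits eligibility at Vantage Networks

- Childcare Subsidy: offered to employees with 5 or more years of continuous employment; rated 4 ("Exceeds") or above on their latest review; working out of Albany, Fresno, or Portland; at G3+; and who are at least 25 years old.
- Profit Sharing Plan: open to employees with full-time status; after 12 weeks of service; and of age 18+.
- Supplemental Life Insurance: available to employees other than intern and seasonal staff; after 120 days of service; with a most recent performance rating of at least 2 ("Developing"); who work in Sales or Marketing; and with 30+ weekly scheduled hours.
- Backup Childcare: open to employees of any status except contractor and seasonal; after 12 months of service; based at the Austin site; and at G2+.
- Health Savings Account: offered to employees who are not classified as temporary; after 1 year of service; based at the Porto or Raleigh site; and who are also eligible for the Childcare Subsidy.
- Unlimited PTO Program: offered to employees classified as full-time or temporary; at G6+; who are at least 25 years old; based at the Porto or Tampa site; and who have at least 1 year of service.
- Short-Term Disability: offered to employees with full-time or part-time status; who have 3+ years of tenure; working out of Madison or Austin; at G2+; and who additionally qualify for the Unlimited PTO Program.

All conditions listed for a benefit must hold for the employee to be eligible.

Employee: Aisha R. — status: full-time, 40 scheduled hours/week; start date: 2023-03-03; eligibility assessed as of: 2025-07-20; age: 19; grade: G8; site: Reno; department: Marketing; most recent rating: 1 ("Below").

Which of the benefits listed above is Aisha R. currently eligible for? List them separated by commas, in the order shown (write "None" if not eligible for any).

Profit Sharing Plan

Service from 2023-03-03 to 2025-07-20: 870 days.
Childcare Subsidy — service 870 days < 5 years (≈1825 days) ✗ → not eligible.
Profit Sharing Plan — status full-time ✓; service 870 days ≥ 12 weeks (≈84 days) ✓; age 19 ≥ 18 ✓ → eligible.
Supplemental Life Insurance — status full-time ✓ (not excluded); service 870 days ≥ 120 days ✓; rating 1 < 2 ✗ → not eligible.
Backup Childcare — status full-time ✓ (not excluded); service 870 days ≥ 12 months (≈360 days) ✓; site Reno ✗ (not Austin) → not eligible.
Health Savings Account — status full-time ✓ (not excluded); service 870 days ≥ 1 year (≈365 days) ✓; site Reno ✗ (not Porto or Raleigh) → not eligible.
Unlimited PTO Program — status full-time ✓; grade G8 ≥ G6 ✓; age 19 < 25 ✗ → not eligible.
Short-Term Disability — status full-time ✓; service 870 days < 3 years (≈1095 days) ✗ → not eligible.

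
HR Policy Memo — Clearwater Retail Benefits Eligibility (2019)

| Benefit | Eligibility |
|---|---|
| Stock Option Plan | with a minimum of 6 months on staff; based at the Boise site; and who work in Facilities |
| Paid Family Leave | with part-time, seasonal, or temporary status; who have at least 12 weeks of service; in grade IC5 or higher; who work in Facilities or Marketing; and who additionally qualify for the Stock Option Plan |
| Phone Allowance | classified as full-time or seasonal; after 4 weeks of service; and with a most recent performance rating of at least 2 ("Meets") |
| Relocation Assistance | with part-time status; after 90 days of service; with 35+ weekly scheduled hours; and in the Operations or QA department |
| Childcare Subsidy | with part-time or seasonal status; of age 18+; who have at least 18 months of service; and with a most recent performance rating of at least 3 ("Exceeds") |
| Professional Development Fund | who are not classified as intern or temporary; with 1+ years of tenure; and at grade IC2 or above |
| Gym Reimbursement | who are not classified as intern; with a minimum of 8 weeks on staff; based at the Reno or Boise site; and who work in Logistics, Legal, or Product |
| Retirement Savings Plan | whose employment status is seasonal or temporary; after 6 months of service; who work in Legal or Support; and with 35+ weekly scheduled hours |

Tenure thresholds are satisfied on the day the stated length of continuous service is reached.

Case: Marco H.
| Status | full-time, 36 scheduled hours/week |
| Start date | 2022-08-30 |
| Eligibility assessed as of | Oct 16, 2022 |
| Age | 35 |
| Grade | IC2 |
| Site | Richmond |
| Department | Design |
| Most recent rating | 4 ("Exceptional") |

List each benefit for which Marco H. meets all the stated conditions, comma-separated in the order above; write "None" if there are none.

Service from 2022-08-30 to Oct 16, 2022: 47 days.
Stock Option Plan — service 47 days < 6 months (≈180 days) ✗ → not eligible.
Paid Family Leave — status full-time ✗ (requires part-time, seasonal, or temporary) → not eligible.
Phone Allowance — status full-time ✓; service 47 days ≥ 4 weeks (≈28 days) ✓; rating 4 ≥ 2 ✓ → eligible.
Relocation Assistance — status full-time ✗ (requires part-time) → not eligible.
Childcare Subsidy — status full-time ✗ (requires part-time or seasonal) → not eligible.
Professional Development Fund — status full-time ✓ (not excluded); service 47 days < 1 year (≈365 days) ✗ → not eligible.
Gym Reimbursement — status full-time ✓ (not excluded); service 47 days < 8 weeks (≈56 days) ✗ → not eligible.
Retirement Savings Plan — status full-time ✗ (requires seasonal or temporary) → not eligible.

Phone Allowance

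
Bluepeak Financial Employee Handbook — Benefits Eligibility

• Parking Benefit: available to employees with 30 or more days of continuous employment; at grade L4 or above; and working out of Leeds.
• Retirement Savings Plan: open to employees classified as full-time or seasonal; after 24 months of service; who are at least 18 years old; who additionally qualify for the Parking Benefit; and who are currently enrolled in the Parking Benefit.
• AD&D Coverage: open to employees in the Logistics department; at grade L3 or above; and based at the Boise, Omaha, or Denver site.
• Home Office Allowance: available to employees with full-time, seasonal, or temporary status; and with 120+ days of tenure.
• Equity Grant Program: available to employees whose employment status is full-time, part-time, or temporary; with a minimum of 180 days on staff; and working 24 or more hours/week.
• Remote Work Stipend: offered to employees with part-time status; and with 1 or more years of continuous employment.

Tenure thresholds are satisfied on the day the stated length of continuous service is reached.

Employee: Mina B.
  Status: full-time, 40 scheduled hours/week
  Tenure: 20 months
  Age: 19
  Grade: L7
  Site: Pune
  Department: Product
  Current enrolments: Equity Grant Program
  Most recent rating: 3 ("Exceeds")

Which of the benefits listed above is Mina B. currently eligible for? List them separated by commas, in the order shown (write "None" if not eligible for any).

Parking Benefit — service 20 months ≥ 30 days ✓; grade L7 ≥ L4 ✓; site Pune ✗ (not Leeds) → not eligible.
Retirement Savings Plan — status full-time ✓; service 20 months < 24 months ✗ → not eligible.
AD&D Coverage — dept Product ✗ → not eligible.
Home Office Allowance — status full-time ✓; service 20 months ≥ 120 days ✓ → eligible.
Equity Grant Program — status full-time ✓; service 20 months ≥ 180 days ✓; 40 hrs/wk ≥ 24 ✓ → eligible.
Remote Work Stipend — status full-time ✗ (requires part-time) → not eligible.

Home Office Allowance, Equity Grant Program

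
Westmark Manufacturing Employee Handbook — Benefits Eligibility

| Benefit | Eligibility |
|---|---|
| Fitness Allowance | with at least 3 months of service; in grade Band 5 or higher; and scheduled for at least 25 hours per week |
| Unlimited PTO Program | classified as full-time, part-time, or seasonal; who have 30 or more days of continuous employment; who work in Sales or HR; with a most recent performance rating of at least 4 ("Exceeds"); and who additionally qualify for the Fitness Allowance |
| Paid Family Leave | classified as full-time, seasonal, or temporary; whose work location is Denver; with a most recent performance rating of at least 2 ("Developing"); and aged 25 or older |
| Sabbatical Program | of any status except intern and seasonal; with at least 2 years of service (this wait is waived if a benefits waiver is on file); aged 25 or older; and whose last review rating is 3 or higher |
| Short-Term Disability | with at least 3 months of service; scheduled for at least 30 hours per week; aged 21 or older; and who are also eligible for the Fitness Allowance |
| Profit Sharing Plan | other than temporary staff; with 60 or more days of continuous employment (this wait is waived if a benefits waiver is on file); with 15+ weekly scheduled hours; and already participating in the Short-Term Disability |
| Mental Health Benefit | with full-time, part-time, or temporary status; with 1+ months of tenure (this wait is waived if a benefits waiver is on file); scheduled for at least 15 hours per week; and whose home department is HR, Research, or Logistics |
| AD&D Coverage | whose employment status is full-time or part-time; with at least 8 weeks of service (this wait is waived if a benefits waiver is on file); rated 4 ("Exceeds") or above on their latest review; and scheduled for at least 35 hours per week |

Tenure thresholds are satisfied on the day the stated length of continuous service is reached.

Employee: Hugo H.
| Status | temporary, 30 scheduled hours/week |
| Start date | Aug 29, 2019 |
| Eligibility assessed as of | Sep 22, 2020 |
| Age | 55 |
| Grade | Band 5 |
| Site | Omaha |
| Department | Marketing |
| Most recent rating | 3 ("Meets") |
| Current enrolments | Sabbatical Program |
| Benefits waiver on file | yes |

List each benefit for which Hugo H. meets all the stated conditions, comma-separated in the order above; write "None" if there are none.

Service from Aug 29, 2019 to Sep 22, 2020: 390 days.
Fitness Allowance — service 390 days ≥ 3 months (≈90 days) ✓; grade Band 5 ≥ Band 5 ✓; 30 hrs/wk ≥ 25 ✓ → eligible.
Unlimited PTO Program — status temporary ✗ (requires full-time, part-time, or seasonal) → not eligible.
Paid Family Leave — status temporary ✓; site Omaha ✗ (not Denver) → not eligible.
Sabbatical Program — status temporary ✓ (not excluded); benefits waiver on file ✓; age 55 ≥ 25 ✓; rating 3 ≥ 3 ✓ → eligible.
Short-Term Disability — service 390 days ≥ 3 months (≈90 days) ✓; 30 hrs/wk ≥ 30 ✓; age 55 ≥ 21 ✓; eligible for Fitness Allowance ✓ → eligible.
Profit Sharing Plan — status temporary ✗ (excluded) → not eligible.
Mental Health Benefit — status temporary ✓; benefits waiver on file ✓; 30 hrs/wk ≥ 15 ✓; dept Marketing ✗ → not eligible.
AD&D Coverage — status temporary ✗ (requires full-time or part-time) → not eligible.

Fitness Allowance, Sabbatical Program, Short-Term Disability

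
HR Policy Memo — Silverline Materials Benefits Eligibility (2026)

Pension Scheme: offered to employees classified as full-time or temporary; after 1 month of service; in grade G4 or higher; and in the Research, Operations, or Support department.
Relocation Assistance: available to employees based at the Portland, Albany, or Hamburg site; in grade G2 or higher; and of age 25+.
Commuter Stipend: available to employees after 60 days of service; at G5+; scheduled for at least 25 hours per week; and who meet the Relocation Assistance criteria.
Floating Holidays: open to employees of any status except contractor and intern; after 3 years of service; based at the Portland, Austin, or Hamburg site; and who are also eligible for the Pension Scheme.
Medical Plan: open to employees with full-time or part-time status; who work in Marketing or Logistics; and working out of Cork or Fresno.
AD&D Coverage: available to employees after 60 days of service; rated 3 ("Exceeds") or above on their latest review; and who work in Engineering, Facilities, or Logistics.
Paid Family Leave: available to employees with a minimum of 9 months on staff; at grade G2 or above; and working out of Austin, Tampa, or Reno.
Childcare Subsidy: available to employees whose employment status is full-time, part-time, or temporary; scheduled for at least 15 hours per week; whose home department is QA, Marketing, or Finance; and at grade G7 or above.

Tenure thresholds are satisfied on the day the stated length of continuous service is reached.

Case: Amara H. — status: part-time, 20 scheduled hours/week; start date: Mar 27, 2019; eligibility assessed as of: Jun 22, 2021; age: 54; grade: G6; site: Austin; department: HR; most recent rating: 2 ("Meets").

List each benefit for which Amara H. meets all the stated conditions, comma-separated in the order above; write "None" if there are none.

Paid Family Leave

Service from Mar 27, 2019 to Jun 22, 2021: 818 days.
Pension Scheme — status part-time ✗ (requires full-time or temporary) → not eligible.
Relocation Assistance — site Austin ✗ (not Portland, Albany, or Hamburg) → not eligible.
Commuter Stipend — service 818 days ≥ 60 days ✓; grade G6 ≥ G5 ✓; 20 hrs/wk < 25 ✗ → not eligible.
Floating Holidays — status part-time ✓ (not excluded); service 818 days < 3 years (≈1095 days) ✗ → not eligible.
Medical Plan — status part-time ✓; dept HR ✗ → not eligible.
AD&D Coverage — service 818 days ≥ 60 days ✓; rating 2 < 3 ✗ → not eligible.
Paid Family Leave — service 818 days ≥ 9 months (≈270 days) ✓; grade G6 ≥ G2 ✓; site Austin ✓ → eligible.
Childcare Subsidy — status part-time ✓; 20 hrs/wk ≥ 15 ✓; dept HR ✗ → not eligible.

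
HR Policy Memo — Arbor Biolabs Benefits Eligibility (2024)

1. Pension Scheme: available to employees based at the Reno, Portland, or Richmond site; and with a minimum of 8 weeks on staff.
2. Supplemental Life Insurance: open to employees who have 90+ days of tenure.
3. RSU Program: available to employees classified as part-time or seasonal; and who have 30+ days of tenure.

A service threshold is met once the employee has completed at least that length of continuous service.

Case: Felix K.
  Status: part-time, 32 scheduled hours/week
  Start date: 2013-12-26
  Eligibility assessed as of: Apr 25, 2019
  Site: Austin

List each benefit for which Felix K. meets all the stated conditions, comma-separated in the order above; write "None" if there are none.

Supplemental Life Insurance, RSU Program

Service from 2013-12-26 to Apr 25, 2019: 1946 days.
Pension Scheme — site Austin ✗ (not Reno, Portland, or Richmond) → not eligible.
Supplemental Life Insurance — service 1946 days ≥ 90 days ✓ → eligible.
RSU Program — status part-time ✓; service 1946 days ≥ 30 days ✓ → eligible.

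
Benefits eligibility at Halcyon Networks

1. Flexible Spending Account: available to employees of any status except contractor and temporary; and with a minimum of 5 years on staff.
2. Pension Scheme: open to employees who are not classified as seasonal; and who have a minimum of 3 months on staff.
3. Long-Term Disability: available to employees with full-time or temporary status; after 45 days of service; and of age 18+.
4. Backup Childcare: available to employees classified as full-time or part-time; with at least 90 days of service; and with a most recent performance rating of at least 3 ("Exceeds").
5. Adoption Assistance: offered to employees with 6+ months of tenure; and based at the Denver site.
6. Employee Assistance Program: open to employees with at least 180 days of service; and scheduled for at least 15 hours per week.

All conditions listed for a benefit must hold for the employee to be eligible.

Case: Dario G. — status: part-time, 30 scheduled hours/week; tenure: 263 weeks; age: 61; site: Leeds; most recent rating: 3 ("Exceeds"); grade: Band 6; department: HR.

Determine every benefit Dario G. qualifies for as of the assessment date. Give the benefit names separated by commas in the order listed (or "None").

Flexible Spending Account — status part-time ✓ (not excluded); service 263 weeks ≥ 5 years (≈1825 days) ✓ → eligible.
Pension Scheme — status part-time ✓ (not excluded); service 263 weeks ≥ 3 months (≈90 days) ✓ → eligible.
Long-Term Disability — status part-time ✗ (requires full-time or temporary) → not eligible.
Backup Childcare — status part-time ✓; service 263 weeks ≥ 90 days ✓; rating 3 ≥ 3 ✓ → eligible.
Adoption Assistance — service 263 weeks ≥ 6 months (≈180 days) ✓; site Leeds ✗ (not Denver) → not eligible.
Employee Assistance Program — service 263 weeks ≥ 180 days ✓; 30 hrs/wk ≥ 15 ✓ → eligible.

Flexible Spending Account, Pension Scheme, Backup Childcare, Employee Assistance Program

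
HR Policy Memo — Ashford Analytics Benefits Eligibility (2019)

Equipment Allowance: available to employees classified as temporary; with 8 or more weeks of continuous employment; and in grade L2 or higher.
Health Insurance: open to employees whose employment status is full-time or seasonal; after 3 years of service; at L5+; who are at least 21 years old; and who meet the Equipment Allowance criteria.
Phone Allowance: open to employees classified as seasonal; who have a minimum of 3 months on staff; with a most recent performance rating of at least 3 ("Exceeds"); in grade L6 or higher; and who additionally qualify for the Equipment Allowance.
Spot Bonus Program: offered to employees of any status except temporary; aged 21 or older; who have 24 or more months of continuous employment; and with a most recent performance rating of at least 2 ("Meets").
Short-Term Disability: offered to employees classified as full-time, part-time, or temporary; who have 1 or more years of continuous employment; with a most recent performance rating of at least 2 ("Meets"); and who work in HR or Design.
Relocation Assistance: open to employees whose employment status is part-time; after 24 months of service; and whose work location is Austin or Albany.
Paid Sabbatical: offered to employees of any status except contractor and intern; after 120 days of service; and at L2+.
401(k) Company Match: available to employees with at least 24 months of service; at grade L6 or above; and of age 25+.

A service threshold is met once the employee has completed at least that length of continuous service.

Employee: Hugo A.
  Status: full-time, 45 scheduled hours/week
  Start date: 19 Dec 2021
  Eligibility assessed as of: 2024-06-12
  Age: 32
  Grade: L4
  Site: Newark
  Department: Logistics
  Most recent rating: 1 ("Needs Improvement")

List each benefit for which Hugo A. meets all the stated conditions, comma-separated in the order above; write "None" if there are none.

Service from 19 Dec 2021 to 2024-06-12: 906 days.
Equipment Allowance — status full-time ✗ (requires temporary) → not eligible.
Health Insurance — status full-time ✓; service 906 days < 3 years (≈1095 days) ✗ → not eligible.
Phone Allowance — status full-time ✗ (requires seasonal) → not eligible.
Spot Bonus Program — status full-time ✓ (not excluded); age 32 ≥ 21 ✓; service 906 days ≥ 24 months (≈720 days) ✓; rating 1 < 2 ✗ → not eligible.
Short-Term Disability — status full-time ✓; service 906 days ≥ 1 year (≈365 days) ✓; rating 1 < 2 ✗ → not eligible.
Relocation Assistance — status full-time ✗ (requires part-time) → not eligible.
Paid Sabbatical — status full-time ✓ (not excluded); service 906 days ≥ 120 days ✓; grade L4 ≥ L2 ✓ → eligible.
401(k) Company Match — service 906 days ≥ 24 months (≈720 days) ✓; grade L4 < L6 ✗ → not eligible.

Paid Sabbatical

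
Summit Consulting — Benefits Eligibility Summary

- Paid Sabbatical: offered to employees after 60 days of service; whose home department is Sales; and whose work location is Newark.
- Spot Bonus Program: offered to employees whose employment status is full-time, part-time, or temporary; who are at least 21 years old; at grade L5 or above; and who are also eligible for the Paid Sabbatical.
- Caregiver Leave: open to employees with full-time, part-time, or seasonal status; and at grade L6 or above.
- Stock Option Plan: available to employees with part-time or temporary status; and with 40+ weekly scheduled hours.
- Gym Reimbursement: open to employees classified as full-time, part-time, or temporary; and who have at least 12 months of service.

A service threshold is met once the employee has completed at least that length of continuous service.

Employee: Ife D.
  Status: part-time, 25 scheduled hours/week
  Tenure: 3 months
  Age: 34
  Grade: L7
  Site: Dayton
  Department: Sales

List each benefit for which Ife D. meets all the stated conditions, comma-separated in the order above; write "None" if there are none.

Caregiver Leave

Paid Sabbatical — service 3 months ≥ 60 days ✓; dept Sales ✓; site Dayton ✗ (not Newark) → not eligible.
Spot Bonus Program — status part-time ✓; age 34 ≥ 21 ✓; grade L7 ≥ L5 ✓; not eligible for Paid Sabbatical ✗ → not eligible.
Caregiver Leave — status part-time ✓; grade L7 ≥ L6 ✓ → eligible.
Stock Option Plan — status part-time ✓; 25 hrs/wk < 40 ✗ → not eligible.
Gym Reimbursement — status part-time ✓; service 3 months < 12 months ✗ → not eligible.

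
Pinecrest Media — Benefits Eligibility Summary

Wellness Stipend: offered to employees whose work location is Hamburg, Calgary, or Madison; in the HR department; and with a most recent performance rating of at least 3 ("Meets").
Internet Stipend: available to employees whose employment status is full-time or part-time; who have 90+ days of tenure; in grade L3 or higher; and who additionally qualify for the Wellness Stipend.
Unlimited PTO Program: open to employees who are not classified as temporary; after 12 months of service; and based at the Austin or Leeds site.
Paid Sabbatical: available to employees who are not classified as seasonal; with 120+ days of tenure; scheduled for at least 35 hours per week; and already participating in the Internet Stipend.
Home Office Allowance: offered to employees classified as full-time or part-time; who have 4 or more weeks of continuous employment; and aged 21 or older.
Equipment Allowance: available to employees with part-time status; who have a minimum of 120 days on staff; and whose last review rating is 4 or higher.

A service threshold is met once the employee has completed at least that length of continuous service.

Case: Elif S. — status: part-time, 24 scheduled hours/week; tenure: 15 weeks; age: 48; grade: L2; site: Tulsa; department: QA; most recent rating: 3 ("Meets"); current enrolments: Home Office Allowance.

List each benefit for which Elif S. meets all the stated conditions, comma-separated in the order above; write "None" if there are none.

Wellness Stipend — site Tulsa ✗ (not Hamburg, Calgary, or Madison) → not eligible.
Internet Stipend — status part-time ✓; service 15 weeks ≥ 90 days ✓; grade L2 < L3 ✗ → not eligible.
Unlimited PTO Program — status part-time ✓ (not excluded); service 15 weeks < 12 months (≈360 days) ✗ → not eligible.
Paid Sabbatical — status part-time ✓ (not excluded); service 15 weeks < 120 days ✗ → not eligible.
Home Office Allowance — status part-time ✓; service 15 weeks ≥ 4 weeks ✓; age 48 ≥ 21 ✓ → eligible.
Equipment Allowance — status part-time ✓; service 15 weeks < 120 days ✗ → not eligible.

Home Office Allowance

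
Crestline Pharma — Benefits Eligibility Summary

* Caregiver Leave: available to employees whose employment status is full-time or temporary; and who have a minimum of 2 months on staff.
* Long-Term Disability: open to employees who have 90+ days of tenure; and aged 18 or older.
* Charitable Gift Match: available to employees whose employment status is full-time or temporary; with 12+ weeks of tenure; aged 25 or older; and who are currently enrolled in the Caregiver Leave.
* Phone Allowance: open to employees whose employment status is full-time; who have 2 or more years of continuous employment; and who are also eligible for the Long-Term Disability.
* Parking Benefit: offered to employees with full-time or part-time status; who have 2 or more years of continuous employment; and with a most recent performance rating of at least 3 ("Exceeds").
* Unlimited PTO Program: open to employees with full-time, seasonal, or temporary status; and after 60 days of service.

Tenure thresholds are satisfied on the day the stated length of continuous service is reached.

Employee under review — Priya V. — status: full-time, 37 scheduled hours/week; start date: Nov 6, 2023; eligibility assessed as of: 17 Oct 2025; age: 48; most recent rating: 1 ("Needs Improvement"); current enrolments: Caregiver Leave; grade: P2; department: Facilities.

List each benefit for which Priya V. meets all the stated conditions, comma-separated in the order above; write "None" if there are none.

Service from Nov 6, 2023 to 17 Oct 2025: 711 days.
Caregiver Leave — status full-time ✓; service 711 days ≥ 2 months (≈60 days) ✓ → eligible.
Long-Term Disability — service 711 days ≥ 90 days ✓; age 48 ≥ 18 ✓ → eligible.
Charitable Gift Match — status full-time ✓; service 711 days ≥ 12 weeks (≈84 days) ✓; age 48 ≥ 25 ✓; enrolled in Caregiver Leave ✓ → eligible.
Phone Allowance — status full-time ✓; service 711 days < 2 years (≈730 days) ✗ → not eligible.
Parking Benefit — status full-time ✓; service 711 days < 2 years (≈730 days) ✗ → not eligible.
Unlimited PTO Program — status full-time ✓; service 711 days ≥ 60 days ✓ → eligible.

Caregiver Leave, Long-Term Disability, Charitable Gift Match, Unlimited PTO Program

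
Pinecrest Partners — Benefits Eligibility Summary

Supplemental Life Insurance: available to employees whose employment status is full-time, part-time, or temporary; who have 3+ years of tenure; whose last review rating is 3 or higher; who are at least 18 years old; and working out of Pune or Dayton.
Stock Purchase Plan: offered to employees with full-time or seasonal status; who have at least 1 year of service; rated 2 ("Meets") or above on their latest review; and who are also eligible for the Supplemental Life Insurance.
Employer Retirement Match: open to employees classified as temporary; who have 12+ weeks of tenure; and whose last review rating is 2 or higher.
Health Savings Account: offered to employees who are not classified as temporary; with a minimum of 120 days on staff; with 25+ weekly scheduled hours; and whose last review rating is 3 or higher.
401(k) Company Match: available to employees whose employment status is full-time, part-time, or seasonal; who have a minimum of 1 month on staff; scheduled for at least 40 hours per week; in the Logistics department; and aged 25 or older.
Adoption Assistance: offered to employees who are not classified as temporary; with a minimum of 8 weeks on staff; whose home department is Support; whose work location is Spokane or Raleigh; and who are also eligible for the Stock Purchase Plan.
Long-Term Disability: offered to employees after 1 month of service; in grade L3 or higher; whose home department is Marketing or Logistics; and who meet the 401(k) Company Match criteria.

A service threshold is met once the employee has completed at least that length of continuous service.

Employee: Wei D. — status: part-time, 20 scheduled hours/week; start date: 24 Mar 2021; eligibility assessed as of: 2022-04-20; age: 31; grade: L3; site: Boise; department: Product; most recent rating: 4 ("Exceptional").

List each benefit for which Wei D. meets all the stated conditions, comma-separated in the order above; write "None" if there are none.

None

Service from 24 Mar 2021 to 2022-04-20: 392 days.
Supplemental Life Insurance — status part-time ✓; service 392 days < 3 years (≈1095 days) ✗ → not eligible.
Stock Purchase Plan — status part-time ✗ (requires full-time or seasonal) → not eligible.
Employer Retirement Match — status part-time ✗ (requires temporary) → not eligible.
Health Savings Account — status part-time ✓ (not excluded); service 392 days ≥ 120 days ✓; 20 hrs/wk < 25 ✗ → not eligible.
401(k) Company Match — status part-time ✓; service 392 days ≥ 1 month (≈30 days) ✓; 20 hrs/wk < 40 ✗ → not eligible.
Adoption Assistance — status part-time ✓ (not excluded); service 392 days ≥ 8 weeks (≈56 days) ✓; dept Product ✗ → not eligible.
Long-Term Disability — service 392 days ≥ 1 month (≈30 days) ✓; grade L3 ≥ L3 ✓; dept Product ✗ → not eligible.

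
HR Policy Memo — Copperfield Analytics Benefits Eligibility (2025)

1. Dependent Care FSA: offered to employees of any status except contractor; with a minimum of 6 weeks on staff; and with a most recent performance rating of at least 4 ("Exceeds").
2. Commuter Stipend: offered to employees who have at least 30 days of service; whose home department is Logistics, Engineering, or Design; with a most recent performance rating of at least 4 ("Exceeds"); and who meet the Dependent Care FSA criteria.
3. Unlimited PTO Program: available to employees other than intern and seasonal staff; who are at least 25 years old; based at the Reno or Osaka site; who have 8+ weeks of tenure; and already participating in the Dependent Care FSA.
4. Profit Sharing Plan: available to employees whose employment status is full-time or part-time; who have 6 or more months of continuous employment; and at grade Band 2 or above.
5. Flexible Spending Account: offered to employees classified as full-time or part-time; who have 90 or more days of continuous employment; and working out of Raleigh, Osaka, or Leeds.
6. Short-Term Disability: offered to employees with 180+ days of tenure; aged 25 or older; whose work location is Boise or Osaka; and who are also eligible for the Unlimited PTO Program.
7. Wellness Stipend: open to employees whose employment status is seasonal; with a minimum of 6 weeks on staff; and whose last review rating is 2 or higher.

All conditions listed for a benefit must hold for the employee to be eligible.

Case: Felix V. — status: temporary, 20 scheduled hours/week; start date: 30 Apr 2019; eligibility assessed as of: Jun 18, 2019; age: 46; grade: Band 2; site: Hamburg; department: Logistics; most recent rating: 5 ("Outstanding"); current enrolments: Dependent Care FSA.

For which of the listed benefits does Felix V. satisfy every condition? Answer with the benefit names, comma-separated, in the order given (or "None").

Dependent Care FSA, Commuter Stipend

Service from 30 Apr 2019 to Jun 18, 2019: 49 days.
Dependent Care FSA — status temporary ✓ (not excluded); service 49 days ≥ 6 weeks (≈42 days) ✓; rating 5 ≥ 4 ✓ → eligible.
Commuter Stipend — service 49 days ≥ 30 days ✓; dept Logistics ✓; rating 5 ≥ 4 ✓; eligible for Dependent Care FSA ✓ → eligible.
Unlimited PTO Program — status temporary ✓ (not excluded); age 46 ≥ 25 ✓; site Hamburg ✗ (not Reno or Osaka) → not eligible.
Profit Sharing Plan — status temporary ✗ (requires full-time or part-time) → not eligible.
Flexible Spending Account — status temporary ✗ (requires full-time or part-time) → not eligible.
Short-Term Disability — service 49 days < 180 days ✗ → not eligible.
Wellness Stipend — status temporary ✗ (requires seasonal) → not eligible.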